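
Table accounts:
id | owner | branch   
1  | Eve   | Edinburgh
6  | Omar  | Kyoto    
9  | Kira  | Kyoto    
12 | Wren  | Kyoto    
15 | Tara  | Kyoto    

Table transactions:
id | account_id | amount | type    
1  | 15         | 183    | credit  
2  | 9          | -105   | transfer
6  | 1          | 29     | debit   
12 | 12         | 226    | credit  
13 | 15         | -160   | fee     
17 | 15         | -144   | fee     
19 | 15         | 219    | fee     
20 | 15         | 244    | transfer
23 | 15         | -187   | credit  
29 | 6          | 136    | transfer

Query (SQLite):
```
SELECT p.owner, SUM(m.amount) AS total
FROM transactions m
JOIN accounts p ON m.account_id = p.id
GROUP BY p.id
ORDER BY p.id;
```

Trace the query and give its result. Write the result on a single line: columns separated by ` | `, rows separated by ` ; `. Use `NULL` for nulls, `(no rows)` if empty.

Eve | 29 ; Omar | 136 ; Kira | -105 ; Wren | 226 ; Tara | 155

Join each transactions row to its accounts via account_id.
Group joined rows by accounts.id; compute SUM(m.amount) per group.
  1: ids {6} → SUM(m.amount)=29
  6: ids {29} → SUM(m.amount)=136
  9: ids {2} → SUM(m.amount)=-105
  12: ids {12} → SUM(m.amount)=226
  15: ids {1, 13, 17, 19, 20, 23} → SUM(m.amount)=155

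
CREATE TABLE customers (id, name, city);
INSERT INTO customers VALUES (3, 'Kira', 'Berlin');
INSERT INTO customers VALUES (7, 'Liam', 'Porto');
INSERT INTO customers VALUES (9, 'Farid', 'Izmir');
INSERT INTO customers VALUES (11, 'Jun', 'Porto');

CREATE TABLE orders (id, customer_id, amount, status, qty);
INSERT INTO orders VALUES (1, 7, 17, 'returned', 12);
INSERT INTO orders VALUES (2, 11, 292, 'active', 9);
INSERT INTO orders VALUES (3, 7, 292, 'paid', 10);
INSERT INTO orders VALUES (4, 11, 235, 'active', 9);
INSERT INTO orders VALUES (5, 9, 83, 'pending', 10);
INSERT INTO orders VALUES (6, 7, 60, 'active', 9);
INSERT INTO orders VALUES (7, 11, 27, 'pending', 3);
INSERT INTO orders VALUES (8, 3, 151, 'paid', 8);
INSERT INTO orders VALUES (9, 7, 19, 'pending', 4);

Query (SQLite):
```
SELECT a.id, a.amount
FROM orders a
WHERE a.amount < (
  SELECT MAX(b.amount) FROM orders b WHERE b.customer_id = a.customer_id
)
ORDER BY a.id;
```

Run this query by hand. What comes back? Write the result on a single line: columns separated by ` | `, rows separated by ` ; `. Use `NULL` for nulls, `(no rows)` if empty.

For each orders row a, compute MAX(amount) over rows sharing a.customer_id.
Keep row a if a.amount < that per-group MAX.
  customer_id=3: MAX(amount) = 151
  customer_id=7: MAX(amount) = 292
  customer_id=9: MAX(amount) = 83
  customer_id=11: MAX(amount) = 292

1 | 17 ; 4 | 235 ; 6 | 60 ; 7 | 27 ; 9 | 19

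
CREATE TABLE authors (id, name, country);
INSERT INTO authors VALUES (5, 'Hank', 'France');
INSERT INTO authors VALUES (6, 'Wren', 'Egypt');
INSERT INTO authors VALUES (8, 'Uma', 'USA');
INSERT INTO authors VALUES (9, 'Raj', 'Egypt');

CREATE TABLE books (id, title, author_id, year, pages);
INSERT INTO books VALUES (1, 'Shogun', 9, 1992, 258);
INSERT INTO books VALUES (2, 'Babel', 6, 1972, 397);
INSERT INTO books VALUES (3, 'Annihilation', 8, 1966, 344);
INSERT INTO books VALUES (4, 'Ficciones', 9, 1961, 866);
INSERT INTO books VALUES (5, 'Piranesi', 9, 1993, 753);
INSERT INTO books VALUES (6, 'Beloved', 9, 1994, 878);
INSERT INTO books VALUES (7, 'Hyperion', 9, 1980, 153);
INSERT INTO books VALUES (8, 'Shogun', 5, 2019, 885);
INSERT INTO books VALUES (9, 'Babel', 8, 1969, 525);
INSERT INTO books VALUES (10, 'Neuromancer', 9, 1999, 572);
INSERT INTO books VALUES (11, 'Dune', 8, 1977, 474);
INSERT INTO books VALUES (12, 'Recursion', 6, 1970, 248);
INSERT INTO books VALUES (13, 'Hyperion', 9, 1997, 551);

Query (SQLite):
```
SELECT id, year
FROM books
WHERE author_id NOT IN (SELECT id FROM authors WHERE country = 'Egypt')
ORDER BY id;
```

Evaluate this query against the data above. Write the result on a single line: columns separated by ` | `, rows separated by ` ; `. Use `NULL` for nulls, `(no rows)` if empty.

3 | 1966 ; 8 | 2019 ; 9 | 1969 ; 11 | 1977

Inner query: authors.id where country = 'Egypt'.
Outer: keep books rows whose author_id is not in that set.
Inner query → {6, 9}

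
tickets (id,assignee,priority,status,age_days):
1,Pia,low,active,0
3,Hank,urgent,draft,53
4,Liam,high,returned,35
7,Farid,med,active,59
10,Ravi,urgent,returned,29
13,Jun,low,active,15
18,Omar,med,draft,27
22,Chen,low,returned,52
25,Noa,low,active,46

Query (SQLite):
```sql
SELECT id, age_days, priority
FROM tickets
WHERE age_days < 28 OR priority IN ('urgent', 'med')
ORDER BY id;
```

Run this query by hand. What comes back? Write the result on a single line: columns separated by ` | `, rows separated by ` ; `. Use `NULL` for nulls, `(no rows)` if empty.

age_days < 28: ids {1, 13, 18}
priority IN ('urgent', 'med'): ids {3, 7, 10, 18}
Combine with OR.

1 | 0 | low ; 3 | 53 | urgent ; 7 | 59 | med ; 10 | 29 | urgent ; 13 | 15 | low ; 18 | 27 | med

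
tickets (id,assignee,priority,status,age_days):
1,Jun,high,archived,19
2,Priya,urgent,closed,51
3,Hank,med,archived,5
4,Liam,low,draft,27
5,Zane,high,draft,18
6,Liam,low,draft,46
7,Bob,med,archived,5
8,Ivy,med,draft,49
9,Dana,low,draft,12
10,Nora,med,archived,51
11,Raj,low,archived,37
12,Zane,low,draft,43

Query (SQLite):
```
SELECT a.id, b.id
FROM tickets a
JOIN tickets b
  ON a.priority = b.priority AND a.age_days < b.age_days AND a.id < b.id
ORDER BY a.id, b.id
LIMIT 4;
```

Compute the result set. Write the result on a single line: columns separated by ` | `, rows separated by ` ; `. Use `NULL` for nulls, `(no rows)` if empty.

Pairs (a,b) with same priority, a.age_days < b.age_days, a.id < b.id.
priority groups: high:{1,5} low:{4,6,9,11,12} med:{3,7,8,10} urgent:{2}
Ordered by (a.id, b.id); first 4.

3 | 8 ; 3 | 10 ; 4 | 6 ; 4 | 11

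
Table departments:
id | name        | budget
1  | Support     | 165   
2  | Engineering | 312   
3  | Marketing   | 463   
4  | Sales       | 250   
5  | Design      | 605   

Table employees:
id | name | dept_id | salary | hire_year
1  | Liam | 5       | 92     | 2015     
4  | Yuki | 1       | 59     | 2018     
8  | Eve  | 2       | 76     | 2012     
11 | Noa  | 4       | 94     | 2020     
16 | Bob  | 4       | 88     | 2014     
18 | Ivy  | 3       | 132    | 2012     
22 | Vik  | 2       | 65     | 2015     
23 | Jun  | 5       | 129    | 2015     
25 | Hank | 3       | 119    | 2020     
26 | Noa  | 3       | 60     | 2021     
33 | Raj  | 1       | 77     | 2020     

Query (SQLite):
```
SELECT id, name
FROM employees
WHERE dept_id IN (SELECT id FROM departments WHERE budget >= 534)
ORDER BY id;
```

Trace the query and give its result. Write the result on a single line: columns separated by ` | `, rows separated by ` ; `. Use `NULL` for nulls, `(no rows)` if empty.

1 | Liam ; 23 | Jun

Inner query: departments.id where budget >= 534.
Outer: keep employees rows whose dept_id is in that set.
Inner query → {5}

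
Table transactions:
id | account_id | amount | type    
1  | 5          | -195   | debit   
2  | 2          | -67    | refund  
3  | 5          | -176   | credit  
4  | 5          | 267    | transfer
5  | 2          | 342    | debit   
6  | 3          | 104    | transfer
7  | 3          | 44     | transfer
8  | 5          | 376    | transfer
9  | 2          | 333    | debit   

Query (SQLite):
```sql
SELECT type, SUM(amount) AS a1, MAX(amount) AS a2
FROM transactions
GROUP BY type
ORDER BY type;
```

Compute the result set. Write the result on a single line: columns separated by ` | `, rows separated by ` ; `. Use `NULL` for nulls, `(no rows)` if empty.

Group transactions by type.
Per group compute: SUM(amount), MAX(amount).
  credit: ids {3} → SUM(amount)=-176, MAX(amount)=-176
  debit: ids {1, 5, 9} → SUM(amount)=480, MAX(amount)=342
  refund: ids {2} → SUM(amount)=-67, MAX(amount)=-67
  transfer: ids {4, 6, 7, 8} → SUM(amount)=791, MAX(amount)=376

credit | -176 | -176 ; debit | 480 | 342 ; refund | -67 | -67 ; transfer | 791 | 376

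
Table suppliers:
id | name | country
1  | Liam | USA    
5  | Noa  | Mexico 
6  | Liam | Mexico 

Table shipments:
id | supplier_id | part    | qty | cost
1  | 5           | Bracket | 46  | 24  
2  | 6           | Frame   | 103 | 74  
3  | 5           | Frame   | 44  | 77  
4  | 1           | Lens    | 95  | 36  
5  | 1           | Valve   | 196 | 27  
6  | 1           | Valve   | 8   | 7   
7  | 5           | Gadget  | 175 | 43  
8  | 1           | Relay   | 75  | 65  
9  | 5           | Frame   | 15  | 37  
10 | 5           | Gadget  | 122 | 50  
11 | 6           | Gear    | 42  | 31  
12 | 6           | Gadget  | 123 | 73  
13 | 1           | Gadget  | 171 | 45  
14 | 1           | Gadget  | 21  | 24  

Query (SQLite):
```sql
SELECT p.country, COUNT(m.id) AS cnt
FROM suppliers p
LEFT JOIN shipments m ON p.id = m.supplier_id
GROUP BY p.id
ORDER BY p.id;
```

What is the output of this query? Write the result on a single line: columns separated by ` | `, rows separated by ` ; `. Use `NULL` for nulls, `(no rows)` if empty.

USA | 6 ; Mexico | 5 ; Mexico | 3

LEFT JOIN keeps every suppliers row; unmatched ones get NULL for shipments columns.
Group by suppliers.id and compute COUNT(m.id). COUNT(col) of an all-NULL group is 0.
  1: ids {4, 5, 6, 8, 13, 14} → COUNT(m.id)=6
  5: ids {1, 3, 7, 9, 10} → COUNT(m.id)=5
  6: ids {2, 11, 12} → COUNT(m.id)=3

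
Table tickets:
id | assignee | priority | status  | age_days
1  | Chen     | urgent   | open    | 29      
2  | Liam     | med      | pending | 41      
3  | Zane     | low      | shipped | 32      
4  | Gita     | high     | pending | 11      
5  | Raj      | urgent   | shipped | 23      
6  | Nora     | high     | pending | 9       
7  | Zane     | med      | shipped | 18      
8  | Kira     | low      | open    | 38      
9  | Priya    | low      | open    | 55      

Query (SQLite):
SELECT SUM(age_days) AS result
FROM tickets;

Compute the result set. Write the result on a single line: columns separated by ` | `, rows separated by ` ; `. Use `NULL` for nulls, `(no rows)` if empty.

256

All age_days values: [29, 41, 32, 11, 23, 9, 18, 38, 55].
SUM of non-NULL values = 256.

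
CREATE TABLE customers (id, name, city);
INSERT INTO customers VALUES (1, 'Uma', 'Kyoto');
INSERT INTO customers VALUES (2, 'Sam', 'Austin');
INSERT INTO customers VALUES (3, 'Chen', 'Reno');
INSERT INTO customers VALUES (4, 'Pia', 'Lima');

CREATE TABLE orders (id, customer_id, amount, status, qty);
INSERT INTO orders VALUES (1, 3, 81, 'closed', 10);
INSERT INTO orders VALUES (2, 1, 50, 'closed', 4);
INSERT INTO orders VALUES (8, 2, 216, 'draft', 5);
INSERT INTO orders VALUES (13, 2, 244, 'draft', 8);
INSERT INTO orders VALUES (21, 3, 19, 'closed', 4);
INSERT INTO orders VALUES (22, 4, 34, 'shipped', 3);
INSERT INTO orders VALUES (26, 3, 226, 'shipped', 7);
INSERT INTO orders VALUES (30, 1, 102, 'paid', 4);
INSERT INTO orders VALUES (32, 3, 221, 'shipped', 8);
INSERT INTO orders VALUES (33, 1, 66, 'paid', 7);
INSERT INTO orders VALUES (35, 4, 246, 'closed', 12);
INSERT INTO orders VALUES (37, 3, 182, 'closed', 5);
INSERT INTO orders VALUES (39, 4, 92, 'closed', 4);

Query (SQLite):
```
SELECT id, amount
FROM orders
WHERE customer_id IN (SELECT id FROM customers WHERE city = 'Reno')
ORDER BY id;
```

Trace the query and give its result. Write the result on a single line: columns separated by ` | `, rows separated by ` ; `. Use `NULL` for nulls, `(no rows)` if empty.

1 | 81 ; 21 | 19 ; 26 | 226 ; 32 | 221 ; 37 | 182

Inner query: customers.id where city = 'Reno'.
Outer: keep orders rows whose customer_id is in that set.
Inner query → {3}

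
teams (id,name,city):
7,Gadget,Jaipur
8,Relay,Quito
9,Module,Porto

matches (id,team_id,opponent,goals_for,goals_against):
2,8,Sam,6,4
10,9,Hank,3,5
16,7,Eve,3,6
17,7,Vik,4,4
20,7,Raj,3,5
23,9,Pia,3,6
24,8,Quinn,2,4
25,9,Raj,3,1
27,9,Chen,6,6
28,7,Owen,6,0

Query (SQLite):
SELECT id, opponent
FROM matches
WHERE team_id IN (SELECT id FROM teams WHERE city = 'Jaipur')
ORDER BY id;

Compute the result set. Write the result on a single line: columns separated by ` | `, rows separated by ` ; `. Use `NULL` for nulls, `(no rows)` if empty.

16 | Eve ; 17 | Vik ; 20 | Raj ; 28 | Owen

Inner query: teams.id where city = 'Jaipur'.
Outer: keep matches rows whose team_id is in that set.
Inner query → {7}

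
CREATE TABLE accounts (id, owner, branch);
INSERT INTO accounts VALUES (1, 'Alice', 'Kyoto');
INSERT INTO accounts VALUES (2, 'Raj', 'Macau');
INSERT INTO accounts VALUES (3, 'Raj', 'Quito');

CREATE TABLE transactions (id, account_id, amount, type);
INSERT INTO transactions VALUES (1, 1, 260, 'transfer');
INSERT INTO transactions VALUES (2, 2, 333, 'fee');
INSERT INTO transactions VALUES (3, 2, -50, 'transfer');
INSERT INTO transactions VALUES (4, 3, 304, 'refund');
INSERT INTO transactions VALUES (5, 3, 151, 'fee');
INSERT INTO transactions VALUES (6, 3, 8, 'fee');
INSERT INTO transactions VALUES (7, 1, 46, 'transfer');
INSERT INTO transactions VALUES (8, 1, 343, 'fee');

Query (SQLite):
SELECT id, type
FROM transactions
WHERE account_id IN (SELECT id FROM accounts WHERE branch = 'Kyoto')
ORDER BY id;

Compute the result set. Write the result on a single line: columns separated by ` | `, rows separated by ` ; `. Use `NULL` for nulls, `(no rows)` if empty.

1 | transfer ; 7 | transfer ; 8 | fee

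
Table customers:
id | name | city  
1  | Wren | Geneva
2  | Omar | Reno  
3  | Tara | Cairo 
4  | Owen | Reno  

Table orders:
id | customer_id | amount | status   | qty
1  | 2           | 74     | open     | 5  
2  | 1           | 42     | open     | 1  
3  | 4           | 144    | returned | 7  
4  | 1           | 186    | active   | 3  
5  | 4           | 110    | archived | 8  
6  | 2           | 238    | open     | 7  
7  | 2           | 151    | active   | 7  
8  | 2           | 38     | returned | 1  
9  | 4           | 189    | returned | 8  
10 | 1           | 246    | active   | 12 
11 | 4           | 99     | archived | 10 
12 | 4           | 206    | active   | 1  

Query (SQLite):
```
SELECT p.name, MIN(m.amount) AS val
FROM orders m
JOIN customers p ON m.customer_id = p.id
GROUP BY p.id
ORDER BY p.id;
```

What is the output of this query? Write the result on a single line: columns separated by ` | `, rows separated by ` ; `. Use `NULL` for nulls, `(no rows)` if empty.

Join each orders row to its customers via customer_id.
Group joined rows by customers.id; compute MIN(m.amount) per group.
  1: ids {2, 4, 10} → MIN(m.amount)=42
  2: ids {1, 6, 7, 8} → MIN(m.amount)=38
  4: ids {3, 5, 9, 11, 12} → MIN(m.amount)=99

Wren | 42 ; Omar | 38 ; Owen | 99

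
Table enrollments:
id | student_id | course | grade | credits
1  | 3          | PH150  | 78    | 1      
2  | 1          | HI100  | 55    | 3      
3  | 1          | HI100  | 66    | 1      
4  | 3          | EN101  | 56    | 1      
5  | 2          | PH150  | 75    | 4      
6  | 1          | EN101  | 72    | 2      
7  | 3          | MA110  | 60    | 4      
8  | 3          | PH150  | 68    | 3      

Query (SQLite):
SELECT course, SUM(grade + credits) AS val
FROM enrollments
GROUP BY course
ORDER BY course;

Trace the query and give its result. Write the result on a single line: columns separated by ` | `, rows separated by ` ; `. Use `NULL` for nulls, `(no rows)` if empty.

EN101 | 131 ; HI100 | 125 ; MA110 | 64 ; PH150 | 229

For each row compute grade + credits.
Group by course; take SUM of the expression per group.
  EN101: ids {4, 6} → SUM(grade + credits)=131
  HI100: ids {2, 3} → SUM(grade + credits)=125
  MA110: ids {7} → SUM(grade + credits)=64
  PH150: ids {1, 5, 8} → SUM(grade + credits)=229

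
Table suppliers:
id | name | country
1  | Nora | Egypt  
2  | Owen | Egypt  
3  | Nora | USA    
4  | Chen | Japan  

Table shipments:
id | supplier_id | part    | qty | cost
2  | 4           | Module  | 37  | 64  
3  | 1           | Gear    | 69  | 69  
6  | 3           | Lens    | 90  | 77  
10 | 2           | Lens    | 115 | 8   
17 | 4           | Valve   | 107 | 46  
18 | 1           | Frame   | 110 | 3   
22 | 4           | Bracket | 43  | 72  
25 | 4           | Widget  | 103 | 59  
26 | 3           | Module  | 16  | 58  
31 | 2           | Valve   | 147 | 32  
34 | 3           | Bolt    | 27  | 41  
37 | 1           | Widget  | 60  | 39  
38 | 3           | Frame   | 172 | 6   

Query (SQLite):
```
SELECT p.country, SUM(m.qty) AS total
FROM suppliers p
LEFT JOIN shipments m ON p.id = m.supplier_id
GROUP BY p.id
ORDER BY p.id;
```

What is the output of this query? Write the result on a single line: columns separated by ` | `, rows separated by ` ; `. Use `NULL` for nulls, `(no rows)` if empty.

LEFT JOIN keeps every suppliers row; unmatched ones get NULL for shipments columns.
Group by suppliers.id and compute SUM(m.qty). SUM over an all-NULL group is NULL.
  1: ids {3, 18, 37} → SUM(m.qty)=239
  2: ids {10, 31} → SUM(m.qty)=262
  3: ids {6, 26, 34, 38} → SUM(m.qty)=305
  4: ids {2, 17, 22, 25} → SUM(m.qty)=290

Egypt | 239 ; Egypt | 262 ; USA | 305 ; Japan | 290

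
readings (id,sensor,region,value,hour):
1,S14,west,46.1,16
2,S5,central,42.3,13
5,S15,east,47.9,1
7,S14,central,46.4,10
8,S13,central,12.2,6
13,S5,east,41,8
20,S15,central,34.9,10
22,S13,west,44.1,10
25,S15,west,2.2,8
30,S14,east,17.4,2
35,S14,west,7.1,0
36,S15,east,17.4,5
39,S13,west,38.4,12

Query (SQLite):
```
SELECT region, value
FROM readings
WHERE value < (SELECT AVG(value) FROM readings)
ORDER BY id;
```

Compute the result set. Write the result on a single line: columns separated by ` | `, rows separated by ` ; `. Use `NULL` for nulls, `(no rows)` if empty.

central | 12.2 ; west | 2.2 ; east | 17.4 ; west | 7.1 ; east | 17.4

Scalar subquery: AVG(value) over all readings rows = 30.569231 (≈; comparison uses full precision).
Keep rows where value < that value.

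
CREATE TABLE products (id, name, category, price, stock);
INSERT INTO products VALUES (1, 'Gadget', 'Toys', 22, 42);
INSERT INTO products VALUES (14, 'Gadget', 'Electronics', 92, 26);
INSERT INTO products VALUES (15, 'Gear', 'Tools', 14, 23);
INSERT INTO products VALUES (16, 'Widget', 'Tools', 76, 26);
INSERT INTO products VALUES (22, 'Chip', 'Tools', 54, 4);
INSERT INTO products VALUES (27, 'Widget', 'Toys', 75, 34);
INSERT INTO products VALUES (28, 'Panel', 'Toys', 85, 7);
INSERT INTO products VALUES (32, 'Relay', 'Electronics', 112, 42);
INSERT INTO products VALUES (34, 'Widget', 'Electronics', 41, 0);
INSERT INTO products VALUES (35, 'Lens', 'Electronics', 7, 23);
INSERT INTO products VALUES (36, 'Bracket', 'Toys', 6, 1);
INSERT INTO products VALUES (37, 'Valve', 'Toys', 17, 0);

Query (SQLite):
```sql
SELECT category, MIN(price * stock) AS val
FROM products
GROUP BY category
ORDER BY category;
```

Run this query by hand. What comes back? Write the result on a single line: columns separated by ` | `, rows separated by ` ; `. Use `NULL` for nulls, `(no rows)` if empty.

For each row compute price * stock.
Group by category; take MIN of the expression per group.
  Electronics: ids {14, 32, 34, 35} → MIN(price * stock)=0
  Tools: ids {15, 16, 22} → MIN(price * stock)=216
  Toys: ids {1, 27, 28, 36, 37} → MIN(price * stock)=0

Electronics | 0 ; Tools | 216 ; Toys | 0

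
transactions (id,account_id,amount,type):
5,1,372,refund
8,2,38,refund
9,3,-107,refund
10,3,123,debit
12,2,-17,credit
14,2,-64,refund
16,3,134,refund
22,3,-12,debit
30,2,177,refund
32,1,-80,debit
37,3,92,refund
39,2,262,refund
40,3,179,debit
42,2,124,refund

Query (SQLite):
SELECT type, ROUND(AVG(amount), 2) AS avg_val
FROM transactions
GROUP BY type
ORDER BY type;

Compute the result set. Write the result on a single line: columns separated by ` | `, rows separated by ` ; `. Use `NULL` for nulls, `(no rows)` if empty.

credit | -17 ; debit | 52.5 ; refund | 114.22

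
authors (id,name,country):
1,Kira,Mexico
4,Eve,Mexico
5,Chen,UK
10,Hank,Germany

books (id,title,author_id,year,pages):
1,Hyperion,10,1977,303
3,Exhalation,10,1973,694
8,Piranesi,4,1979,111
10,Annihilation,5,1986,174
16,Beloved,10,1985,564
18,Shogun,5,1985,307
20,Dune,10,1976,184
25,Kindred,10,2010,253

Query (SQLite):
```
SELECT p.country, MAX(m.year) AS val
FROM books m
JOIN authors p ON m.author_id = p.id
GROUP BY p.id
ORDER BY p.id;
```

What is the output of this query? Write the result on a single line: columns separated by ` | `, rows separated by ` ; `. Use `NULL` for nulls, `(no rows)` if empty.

Mexico | 1979 ; UK | 1986 ; Germany | 2010

Join each books row to its authors via author_id.
Group joined rows by authors.id; compute MAX(m.year) per group.
  4: ids {8} → MAX(m.year)=1979
  5: ids {10, 18} → MAX(m.year)=1986
  10: ids {1, 3, 16, 20, 25} → MAX(m.year)=2010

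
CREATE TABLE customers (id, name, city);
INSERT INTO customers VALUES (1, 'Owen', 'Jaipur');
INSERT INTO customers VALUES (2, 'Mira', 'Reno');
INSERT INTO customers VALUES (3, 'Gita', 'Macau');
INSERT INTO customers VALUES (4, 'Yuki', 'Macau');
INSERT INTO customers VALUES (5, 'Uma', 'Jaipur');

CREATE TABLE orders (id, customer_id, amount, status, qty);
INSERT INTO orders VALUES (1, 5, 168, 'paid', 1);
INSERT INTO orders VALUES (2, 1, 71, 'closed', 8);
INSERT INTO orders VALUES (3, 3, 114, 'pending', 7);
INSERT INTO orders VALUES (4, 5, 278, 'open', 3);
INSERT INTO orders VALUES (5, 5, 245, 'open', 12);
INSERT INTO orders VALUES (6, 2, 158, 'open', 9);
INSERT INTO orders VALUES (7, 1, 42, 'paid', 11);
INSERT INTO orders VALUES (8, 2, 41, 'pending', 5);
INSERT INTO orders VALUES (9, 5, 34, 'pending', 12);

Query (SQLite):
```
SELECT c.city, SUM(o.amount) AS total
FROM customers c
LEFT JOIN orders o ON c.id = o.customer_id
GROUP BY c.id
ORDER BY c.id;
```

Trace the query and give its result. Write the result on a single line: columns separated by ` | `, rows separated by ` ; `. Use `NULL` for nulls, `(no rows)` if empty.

LEFT JOIN keeps every customers row; unmatched ones get NULL for orders columns.
Group by customers.id and compute SUM(o.amount). SUM over an all-NULL group is NULL.
  1: ids {2, 7} → SUM(o.amount)=113
  2: ids {6, 8} → SUM(o.amount)=199
  3: ids {3} → SUM(o.amount)=114
  4: ids {—} → SUM(o.amount)=NULL
  5: ids {1, 4, 5, 9} → SUM(o.amount)=725

Jaipur | 113 ; Reno | 199 ; Macau | 114 ; Macau | NULL ; Jaipur | 725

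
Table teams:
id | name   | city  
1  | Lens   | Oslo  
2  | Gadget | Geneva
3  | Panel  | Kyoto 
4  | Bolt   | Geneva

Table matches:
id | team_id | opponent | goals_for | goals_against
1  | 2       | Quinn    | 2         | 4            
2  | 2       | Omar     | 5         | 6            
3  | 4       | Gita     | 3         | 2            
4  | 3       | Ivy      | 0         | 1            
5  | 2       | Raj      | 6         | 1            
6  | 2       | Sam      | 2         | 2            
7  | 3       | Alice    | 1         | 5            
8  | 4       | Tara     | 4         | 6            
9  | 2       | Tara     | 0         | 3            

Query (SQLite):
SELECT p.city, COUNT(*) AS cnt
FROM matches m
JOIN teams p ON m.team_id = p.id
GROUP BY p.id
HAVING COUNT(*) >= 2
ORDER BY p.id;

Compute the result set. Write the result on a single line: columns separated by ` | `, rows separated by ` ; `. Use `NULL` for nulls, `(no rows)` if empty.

Join each matches row to its teams via team_id.
Group joined rows by teams.id; compute COUNT(*) per group.
HAVING: keep groups with count ≥ 2.
  2: ids {1, 2, 5, 6, 9} → COUNT(*)=5
  3: ids {4, 7} → COUNT(*)=2
  4: ids {3, 8} → COUNT(*)=2

Geneva | 5 ; Kyoto | 2 ; Geneva | 2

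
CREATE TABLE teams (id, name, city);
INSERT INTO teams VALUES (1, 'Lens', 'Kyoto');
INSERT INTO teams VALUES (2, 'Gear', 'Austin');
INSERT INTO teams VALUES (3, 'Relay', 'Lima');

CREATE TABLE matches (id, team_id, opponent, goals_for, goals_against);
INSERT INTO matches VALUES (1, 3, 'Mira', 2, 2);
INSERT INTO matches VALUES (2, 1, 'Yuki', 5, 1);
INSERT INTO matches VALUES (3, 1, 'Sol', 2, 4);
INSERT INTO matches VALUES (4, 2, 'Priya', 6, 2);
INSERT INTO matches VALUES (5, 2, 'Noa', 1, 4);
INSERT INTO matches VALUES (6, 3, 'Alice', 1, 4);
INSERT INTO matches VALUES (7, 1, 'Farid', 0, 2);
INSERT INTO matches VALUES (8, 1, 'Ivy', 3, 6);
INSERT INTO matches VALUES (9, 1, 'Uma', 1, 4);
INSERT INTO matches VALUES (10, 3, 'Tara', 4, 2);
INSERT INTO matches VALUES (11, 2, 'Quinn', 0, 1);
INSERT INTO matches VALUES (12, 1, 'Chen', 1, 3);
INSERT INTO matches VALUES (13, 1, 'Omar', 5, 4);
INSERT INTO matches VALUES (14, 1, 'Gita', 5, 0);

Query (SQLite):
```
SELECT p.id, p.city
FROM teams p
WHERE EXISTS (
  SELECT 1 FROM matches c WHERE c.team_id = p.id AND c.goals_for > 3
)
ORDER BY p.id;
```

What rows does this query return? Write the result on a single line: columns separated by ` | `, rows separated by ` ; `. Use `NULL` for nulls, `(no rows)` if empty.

1 | Kyoto ; 2 | Austin ; 3 | Lima

For each teams row, check whether any matches with matching team_id has goals_for > 3.
Keep rows where that is true.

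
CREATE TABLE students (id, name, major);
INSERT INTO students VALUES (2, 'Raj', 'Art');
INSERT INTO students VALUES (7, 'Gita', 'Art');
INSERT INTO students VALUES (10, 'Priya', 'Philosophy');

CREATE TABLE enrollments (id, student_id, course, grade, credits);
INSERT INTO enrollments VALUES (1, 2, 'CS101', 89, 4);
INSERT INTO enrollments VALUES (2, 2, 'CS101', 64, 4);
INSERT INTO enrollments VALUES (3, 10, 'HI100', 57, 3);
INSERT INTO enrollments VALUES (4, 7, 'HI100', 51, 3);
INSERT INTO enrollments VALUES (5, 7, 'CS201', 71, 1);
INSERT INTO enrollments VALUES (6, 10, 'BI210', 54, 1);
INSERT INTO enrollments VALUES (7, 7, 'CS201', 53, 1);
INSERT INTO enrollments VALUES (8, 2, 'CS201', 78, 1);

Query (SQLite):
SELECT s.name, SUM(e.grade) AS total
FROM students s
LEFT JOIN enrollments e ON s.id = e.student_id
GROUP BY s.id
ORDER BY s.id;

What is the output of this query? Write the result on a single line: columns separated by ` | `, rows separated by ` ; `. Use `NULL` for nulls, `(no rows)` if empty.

LEFT JOIN keeps every students row; unmatched ones get NULL for enrollments columns.
Group by students.id and compute SUM(e.grade). SUM over an all-NULL group is NULL.
  2: ids {1, 2, 8} → SUM(e.grade)=231
  7: ids {4, 5, 7} → SUM(e.grade)=175
  10: ids {3, 6} → SUM(e.grade)=111

Raj | 231 ; Gita | 175 ; Priya | 111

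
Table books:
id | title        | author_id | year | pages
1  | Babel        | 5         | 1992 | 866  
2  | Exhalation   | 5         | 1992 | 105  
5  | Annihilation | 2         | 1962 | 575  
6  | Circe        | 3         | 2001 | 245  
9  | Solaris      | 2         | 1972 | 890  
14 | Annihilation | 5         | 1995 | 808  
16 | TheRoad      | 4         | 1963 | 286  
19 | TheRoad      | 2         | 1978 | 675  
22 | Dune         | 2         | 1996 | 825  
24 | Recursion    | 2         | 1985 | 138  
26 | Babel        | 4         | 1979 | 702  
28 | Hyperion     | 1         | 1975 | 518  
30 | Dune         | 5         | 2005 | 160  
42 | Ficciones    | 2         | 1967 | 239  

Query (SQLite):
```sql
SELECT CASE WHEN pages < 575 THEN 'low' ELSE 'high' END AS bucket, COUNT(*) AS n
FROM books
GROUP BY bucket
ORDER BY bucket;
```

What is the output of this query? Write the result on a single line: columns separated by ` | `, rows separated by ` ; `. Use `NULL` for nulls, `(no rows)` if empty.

high | 7 ; low | 7

Bucket rows by pages < 575 → 'low' else 'high'; count each bucket.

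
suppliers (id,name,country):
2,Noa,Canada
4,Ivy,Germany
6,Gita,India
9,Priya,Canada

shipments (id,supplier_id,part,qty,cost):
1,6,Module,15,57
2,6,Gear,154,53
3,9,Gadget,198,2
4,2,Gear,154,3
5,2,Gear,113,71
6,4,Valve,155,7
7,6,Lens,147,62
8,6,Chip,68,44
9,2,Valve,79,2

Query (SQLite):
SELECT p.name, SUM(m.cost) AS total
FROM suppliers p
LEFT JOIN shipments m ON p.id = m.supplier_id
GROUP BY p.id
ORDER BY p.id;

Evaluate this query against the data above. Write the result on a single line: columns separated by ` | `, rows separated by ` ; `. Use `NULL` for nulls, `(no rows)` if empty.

Noa | 76 ; Ivy | 7 ; Gita | 216 ; Priya | 2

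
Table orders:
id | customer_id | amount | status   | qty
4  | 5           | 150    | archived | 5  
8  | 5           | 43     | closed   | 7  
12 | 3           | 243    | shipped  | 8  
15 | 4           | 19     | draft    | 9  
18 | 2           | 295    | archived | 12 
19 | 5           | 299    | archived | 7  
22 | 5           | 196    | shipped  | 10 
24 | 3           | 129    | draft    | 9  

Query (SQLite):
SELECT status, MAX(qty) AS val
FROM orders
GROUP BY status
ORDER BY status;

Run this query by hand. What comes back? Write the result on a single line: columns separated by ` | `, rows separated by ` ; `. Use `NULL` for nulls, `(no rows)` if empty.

Partition orders by status; compute MAX(qty) within each group.
  archived: ids {4, 18, 19} → MAX(qty)=12
  closed: ids {8} → MAX(qty)=7
  draft: ids {15, 24} → MAX(qty)=9
  shipped: ids {12, 22} → MAX(qty)=10

archived | 12 ; closed | 7 ; draft | 9 ; shipped | 10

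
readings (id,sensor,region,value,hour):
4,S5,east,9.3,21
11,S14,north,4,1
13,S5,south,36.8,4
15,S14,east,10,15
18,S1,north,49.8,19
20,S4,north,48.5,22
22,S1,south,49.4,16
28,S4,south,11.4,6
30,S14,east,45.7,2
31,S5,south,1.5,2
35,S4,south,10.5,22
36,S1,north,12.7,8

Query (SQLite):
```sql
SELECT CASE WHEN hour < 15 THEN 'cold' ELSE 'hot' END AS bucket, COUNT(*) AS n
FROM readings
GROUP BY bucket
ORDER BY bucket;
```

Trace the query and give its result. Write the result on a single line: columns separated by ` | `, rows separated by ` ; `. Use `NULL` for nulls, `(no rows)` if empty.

Bucket rows by hour < 15 → 'cold' else 'hot'; count each bucket.

cold | 6 ; hot | 6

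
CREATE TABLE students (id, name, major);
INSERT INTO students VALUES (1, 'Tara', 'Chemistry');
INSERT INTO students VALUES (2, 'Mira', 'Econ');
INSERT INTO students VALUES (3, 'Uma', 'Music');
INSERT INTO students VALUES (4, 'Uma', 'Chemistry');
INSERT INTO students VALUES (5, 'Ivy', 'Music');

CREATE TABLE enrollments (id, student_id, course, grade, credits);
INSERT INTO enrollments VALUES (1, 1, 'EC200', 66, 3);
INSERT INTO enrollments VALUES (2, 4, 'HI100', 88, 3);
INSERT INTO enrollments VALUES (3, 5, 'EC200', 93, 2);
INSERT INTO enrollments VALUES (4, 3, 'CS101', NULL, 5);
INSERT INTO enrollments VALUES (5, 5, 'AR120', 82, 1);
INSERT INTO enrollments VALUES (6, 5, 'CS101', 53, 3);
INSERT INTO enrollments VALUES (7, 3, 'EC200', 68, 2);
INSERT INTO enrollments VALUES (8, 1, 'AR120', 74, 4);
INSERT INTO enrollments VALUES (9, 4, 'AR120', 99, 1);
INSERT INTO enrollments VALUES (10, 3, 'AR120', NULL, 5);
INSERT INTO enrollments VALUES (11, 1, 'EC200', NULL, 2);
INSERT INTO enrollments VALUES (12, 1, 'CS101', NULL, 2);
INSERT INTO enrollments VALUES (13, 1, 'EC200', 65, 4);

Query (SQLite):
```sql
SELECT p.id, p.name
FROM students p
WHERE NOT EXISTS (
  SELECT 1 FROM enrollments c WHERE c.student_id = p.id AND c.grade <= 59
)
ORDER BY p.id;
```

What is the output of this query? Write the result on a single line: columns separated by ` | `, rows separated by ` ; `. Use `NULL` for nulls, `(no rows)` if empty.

For each students row, check whether any enrollments with matching student_id has grade <= 59.
Keep rows where that is false.

1 | Tara ; 2 | Mira ; 3 | Uma ; 4 | Uma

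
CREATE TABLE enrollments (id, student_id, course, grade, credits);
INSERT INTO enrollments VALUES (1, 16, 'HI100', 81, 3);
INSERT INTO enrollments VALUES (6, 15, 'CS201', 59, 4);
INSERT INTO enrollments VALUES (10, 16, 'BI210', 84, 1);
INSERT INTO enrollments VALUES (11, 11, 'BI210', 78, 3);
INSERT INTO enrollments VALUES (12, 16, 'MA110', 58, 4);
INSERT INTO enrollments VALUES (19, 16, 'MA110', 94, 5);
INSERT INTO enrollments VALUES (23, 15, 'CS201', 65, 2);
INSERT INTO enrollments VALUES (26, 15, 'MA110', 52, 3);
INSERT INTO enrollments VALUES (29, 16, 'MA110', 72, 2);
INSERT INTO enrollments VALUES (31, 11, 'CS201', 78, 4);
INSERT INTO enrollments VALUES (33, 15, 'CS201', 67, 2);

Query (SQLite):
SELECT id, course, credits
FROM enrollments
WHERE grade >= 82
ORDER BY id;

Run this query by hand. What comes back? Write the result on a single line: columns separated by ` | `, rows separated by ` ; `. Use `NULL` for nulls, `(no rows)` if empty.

10 | BI210 | 1 ; 19 | MA110 | 5

grade >= 82: ids {10, 19}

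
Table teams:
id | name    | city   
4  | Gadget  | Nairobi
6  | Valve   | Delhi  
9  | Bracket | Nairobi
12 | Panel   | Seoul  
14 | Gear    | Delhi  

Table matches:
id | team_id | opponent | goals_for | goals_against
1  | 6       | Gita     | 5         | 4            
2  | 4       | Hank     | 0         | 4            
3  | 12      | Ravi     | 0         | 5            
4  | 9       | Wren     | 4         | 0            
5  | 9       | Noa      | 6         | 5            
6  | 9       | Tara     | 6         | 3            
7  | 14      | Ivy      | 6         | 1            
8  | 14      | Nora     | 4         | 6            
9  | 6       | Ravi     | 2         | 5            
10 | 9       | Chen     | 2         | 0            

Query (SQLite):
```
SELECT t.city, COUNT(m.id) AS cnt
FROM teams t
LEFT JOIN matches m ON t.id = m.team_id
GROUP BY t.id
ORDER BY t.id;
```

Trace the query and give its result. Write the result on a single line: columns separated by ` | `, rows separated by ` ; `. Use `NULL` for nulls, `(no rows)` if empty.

LEFT JOIN keeps every teams row; unmatched ones get NULL for matches columns.
Group by teams.id and compute COUNT(m.id). COUNT(col) of an all-NULL group is 0.
  4: ids {2} → COUNT(m.id)=1
  6: ids {1, 9} → COUNT(m.id)=2
  9: ids {4, 5, 6, 10} → COUNT(m.id)=4
  12: ids {3} → COUNT(m.id)=1
  14: ids {7, 8} → COUNT(m.id)=2

Nairobi | 1 ; Delhi | 2 ; Nairobi | 4 ; Seoul | 1 ; Delhi | 2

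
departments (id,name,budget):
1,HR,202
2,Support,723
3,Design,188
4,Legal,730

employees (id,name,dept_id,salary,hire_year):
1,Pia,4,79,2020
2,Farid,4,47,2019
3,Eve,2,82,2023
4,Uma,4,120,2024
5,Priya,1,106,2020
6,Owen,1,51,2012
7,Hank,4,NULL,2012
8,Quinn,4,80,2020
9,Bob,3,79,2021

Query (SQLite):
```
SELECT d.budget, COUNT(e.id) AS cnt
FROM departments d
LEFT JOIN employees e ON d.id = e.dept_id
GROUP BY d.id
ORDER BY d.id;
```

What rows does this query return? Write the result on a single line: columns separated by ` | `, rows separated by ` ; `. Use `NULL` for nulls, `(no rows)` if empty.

LEFT JOIN keeps every departments row; unmatched ones get NULL for employees columns.
Group by departments.id and compute COUNT(e.id). COUNT(col) of an all-NULL group is 0.
  1: ids {5, 6} → COUNT(e.id)=2
  2: ids {3} → COUNT(e.id)=1
  3: ids {9} → COUNT(e.id)=1
  4: ids {1, 2, 4, 7, 8} → COUNT(e.id)=5

202 | 2 ; 723 | 1 ; 188 | 1 ; 730 | 5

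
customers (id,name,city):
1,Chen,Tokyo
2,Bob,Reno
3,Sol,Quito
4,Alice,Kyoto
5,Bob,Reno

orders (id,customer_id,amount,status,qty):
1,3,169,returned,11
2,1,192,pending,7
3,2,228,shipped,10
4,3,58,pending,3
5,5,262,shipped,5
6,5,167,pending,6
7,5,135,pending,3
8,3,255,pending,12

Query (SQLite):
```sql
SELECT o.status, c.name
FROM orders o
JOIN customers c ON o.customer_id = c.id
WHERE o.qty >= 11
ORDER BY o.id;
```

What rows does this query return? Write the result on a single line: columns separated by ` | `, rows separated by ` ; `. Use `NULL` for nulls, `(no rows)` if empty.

Each orders row matches the customers row where customer_id = customers.id.
Then keep rows with o.qty >= 11.

returned | Sol ; pending | Sol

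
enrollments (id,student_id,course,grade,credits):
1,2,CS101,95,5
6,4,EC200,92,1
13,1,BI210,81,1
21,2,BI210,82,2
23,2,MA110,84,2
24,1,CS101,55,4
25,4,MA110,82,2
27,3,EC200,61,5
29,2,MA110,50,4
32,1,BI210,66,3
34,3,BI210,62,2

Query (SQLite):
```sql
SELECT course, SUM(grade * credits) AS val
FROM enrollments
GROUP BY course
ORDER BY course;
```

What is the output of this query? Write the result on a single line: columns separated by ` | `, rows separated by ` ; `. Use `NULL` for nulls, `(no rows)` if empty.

BI210 | 567 ; CS101 | 695 ; EC200 | 397 ; MA110 | 532

For each row compute grade * credits.
Group by course; take SUM of the expression per group.
  BI210: ids {13, 21, 32, 34} → SUM(grade * credits)=567
  CS101: ids {1, 24} → SUM(grade * credits)=695
  EC200: ids {6, 27} → SUM(grade * credits)=397
  MA110: ids {23, 25, 29} → SUM(grade * credits)=532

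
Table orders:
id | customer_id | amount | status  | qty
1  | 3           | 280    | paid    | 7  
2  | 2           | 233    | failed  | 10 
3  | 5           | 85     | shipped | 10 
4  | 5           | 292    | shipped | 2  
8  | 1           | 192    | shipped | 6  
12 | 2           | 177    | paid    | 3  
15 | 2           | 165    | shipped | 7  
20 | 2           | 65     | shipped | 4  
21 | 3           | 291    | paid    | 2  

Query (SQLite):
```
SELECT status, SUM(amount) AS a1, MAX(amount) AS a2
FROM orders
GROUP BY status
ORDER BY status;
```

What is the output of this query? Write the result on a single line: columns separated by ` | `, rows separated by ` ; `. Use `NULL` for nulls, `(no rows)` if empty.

Group orders by status.
Per group compute: SUM(amount), MAX(amount).
  failed: ids {2} → SUM(amount)=233, MAX(amount)=233
  paid: ids {1, 12, 21} → SUM(amount)=748, MAX(amount)=291
  shipped: ids {3, 4, 8, 15, 20} → SUM(amount)=799, MAX(amount)=292

failed | 233 | 233 ; paid | 748 | 291 ; shipped | 799 | 292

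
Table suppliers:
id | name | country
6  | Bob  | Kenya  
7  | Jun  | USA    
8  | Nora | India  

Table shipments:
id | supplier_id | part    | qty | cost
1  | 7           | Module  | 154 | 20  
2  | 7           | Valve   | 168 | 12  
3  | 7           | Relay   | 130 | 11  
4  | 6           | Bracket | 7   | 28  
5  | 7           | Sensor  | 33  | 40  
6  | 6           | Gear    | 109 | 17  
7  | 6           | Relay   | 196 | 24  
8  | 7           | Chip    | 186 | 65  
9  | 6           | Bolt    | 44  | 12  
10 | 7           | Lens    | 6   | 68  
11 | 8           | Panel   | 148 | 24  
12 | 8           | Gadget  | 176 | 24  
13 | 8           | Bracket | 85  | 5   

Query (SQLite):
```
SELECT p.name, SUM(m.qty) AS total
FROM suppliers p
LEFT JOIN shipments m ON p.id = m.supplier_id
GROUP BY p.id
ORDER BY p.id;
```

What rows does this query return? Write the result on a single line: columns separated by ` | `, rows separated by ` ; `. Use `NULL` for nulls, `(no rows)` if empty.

LEFT JOIN keeps every suppliers row; unmatched ones get NULL for shipments columns.
Group by suppliers.id and compute SUM(m.qty). SUM over an all-NULL group is NULL.
  6: ids {4, 6, 7, 9} → SUM(m.qty)=356
  7: ids {1, 2, 3, 5, 8, 10} → SUM(m.qty)=677
  8: ids {11, 12, 13} → SUM(m.qty)=409

Bob | 356 ; Jun | 677 ; Nora | 409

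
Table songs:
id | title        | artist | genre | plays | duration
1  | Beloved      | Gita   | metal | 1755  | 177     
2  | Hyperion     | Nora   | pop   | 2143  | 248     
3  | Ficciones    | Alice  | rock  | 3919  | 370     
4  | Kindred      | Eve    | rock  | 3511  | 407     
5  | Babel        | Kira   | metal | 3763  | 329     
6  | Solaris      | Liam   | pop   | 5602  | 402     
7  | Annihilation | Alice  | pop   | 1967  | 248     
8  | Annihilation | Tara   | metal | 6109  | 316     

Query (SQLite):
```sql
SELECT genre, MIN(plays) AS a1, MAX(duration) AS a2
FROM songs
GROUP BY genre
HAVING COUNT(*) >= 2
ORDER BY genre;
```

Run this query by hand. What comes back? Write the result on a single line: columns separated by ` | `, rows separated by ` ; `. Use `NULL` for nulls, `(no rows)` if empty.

metal | 1755 | 329 ; pop | 1967 | 402 ; rock | 3511 | 407

Group songs by genre.
Per group compute: MIN(plays), MAX(duration).
HAVING: drop groups with fewer than 2 rows.
  metal: ids {1, 5, 8} → MIN(plays)=1755, MAX(duration)=329
  pop: ids {2, 6, 7} → MIN(plays)=1967, MAX(duration)=402
  rock: ids {3, 4} → MIN(plays)=3511, MAX(duration)=407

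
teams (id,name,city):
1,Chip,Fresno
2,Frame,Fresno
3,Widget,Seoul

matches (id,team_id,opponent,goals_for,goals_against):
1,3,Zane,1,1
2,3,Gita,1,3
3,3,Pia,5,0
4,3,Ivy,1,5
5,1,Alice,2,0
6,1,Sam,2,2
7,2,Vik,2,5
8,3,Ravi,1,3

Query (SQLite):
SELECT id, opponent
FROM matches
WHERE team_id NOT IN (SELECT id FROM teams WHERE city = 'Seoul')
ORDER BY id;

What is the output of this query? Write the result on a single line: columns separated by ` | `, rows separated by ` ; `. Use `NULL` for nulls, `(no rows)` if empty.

5 | Alice ; 6 | Sam ; 7 | Vik

Inner query: teams.id where city = 'Seoul'.
Outer: keep matches rows whose team_id is not in that set.
Inner query → {3}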